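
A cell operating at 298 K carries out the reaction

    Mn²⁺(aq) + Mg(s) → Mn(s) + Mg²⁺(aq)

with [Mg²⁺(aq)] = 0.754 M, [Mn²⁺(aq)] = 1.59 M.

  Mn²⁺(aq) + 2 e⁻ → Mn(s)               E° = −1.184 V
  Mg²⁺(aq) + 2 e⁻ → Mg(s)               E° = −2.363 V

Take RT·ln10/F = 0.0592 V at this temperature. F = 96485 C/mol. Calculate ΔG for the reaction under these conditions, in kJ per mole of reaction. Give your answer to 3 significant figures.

With Mn²⁺/Mn reduced at the cathode, E°cell = −1.184 − (−2.363) = +1.179 V and n = 2.
The reaction quotient is [Mg²⁺(aq)] / [Mn²⁺(aq)] = 0.474; by Nernst, E = +1.179 − (0.0592/2)(−0.324) = +1.1886 V.
Finally ΔG = −nFE = −(2)(96485 C/mol)(+1.1886 V) = −229 kJ/mol.

−229 kJ/mol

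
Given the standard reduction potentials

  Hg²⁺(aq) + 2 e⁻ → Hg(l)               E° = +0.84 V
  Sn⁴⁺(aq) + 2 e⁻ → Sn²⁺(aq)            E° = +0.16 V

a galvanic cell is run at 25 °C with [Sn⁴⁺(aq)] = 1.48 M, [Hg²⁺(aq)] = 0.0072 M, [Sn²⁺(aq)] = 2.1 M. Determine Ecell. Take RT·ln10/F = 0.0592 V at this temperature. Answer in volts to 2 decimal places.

+0.62 V

Since E°(Hg²⁺/Hg) > E°(Sn⁴⁺/Sn²⁺), Hg²⁺/Hg serves as the cathode.
E°cell = +0.84 − (+0.16) = +0.68 V, with n = 2 electrons transferred.
For the overall reaction Hg²⁺(aq) + Sn²⁺(aq) → Hg(l) + Sn⁴⁺(aq), Q = [Sn⁴⁺(aq)] / ([Hg²⁺(aq)]·[Sn²⁺(aq)]) = 97.9, giving log Q = 1.991.
E = E° − (0.0592/n)·log Q = +0.68 − (0.0592/2)(1.991) = +0.62 V.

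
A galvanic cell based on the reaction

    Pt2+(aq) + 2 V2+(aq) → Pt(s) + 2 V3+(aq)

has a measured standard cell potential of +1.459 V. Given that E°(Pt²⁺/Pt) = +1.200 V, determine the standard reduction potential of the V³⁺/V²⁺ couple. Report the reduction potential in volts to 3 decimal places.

In the reaction as written the Pt²⁺/Pt couple is reduced (cathode) and V³⁺/V²⁺ is oxidized (anode), so E°cell = E°(Pt²⁺/Pt) − E°(V³⁺/V²⁺).
E°(V³⁺/V²⁺) = E°(cathode) − E°cell = +1.200 − (+1.459) = −0.259 V.

−0.259 V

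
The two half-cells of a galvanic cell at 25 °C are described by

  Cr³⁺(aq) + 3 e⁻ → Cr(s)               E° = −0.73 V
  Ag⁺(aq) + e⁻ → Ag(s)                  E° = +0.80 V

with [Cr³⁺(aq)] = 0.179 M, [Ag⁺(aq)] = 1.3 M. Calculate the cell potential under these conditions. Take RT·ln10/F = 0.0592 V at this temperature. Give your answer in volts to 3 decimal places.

The Ag⁺/Ag couple has the more positive E°, so it is the cathode; Cr³⁺/Cr is the anode.
The standard potential is +0.80 − (−0.73) = +1.53 V and the balanced reaction transfers n = 3 electrons.
The balanced reaction is 3 Ag⁺(aq) + Cr(s) → 3 Ag(s) + Cr³⁺(aq), so Q = [Cr³⁺(aq)] / [Ag⁺(aq)]^3 = 0.0815 and log Q = −1.089.
Applying E = E° − (RT ln10/nF)·log Q gives +1.53 − (0.0592/3)(−1.089) = +1.551 V.

+1.551 V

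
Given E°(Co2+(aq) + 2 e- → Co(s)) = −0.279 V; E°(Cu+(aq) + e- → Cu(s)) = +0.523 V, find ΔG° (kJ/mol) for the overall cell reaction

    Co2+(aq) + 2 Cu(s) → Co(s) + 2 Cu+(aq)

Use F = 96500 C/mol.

In the reaction as written Co2+(aq) is reduced, so the Co²⁺/Co couple is the cathode and Cu⁺/Cu is the anode.
E°cell = −0.279 − (+0.523) = −0.802 V; balancing electrons gives n = 2.
ΔG° = −nFE°cell = −(2)(96500)(−0.802) J/mol = +155 kJ/mol.

+155 kJ/mol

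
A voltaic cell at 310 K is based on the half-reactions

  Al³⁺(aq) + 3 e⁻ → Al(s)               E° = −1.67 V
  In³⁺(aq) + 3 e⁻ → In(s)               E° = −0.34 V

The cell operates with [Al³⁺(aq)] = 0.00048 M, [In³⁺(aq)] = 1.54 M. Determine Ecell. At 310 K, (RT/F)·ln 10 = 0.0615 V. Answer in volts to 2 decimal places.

The In³⁺/In couple has the more positive E°, so it is the cathode; Al³⁺/Al is the anode.
E°cell = E°cat − E°an = −0.34 − (−1.67) = +1.33 V; n = 3.
The balanced reaction is In³⁺(aq) + Al(s) → In(s) + Al³⁺(aq), so Q = [Al³⁺(aq)] / [In³⁺(aq)] = 0.000312 and log Q = −3.506.
By the Nernst equation, E = +1.33 − (0.0615/3)·(−3.506) = +1.40 V.

+1.40 V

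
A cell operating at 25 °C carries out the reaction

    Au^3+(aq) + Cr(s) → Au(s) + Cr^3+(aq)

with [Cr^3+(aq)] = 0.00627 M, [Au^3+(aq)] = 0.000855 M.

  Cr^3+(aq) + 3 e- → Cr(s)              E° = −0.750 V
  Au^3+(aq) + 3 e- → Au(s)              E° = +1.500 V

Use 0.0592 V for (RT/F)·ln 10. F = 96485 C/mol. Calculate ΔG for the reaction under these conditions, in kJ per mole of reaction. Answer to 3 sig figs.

−646 kJ/mol

The standard cell potential is +1.500 − (−0.750) = +2.250 V, with n = 3 electrons in the balanced equation.
The reaction quotient is [Cr^3+(aq)] / [Au^3+(aq)] = 7.33; by Nernst, E = +2.250 − (0.0592/3)(0.865) = +2.2329 V.
ΔG = −nFE = −(3)(96485)(+2.2329) J/mol = −646 kJ/mol.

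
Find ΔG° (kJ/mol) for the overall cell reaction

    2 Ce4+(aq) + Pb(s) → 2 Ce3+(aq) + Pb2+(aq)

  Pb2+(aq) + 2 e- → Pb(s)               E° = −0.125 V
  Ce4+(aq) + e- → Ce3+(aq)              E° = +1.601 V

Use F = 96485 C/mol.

−333 kJ/mol

In the reaction as written Ce4+(aq) is reduced, so the Ce⁴⁺/Ce³⁺ couple is the cathode and Pb²⁺/Pb is the anode.
E°cell = +1.601 − (−0.125) = +1.726 V; balancing electrons gives n = 2.
ΔG° = −nFE°cell = −(2)(96485)(+1.726) J/mol = −333 kJ/mol.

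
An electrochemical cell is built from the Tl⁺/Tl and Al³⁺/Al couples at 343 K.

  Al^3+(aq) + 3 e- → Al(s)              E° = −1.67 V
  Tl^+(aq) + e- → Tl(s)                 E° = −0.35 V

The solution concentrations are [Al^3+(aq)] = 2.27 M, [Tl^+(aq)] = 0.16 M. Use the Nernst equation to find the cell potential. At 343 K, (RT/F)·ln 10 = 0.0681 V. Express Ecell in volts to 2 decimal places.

Since E°(Tl⁺/Tl) > E°(Al³⁺/Al), Tl⁺/Tl serves as the cathode.
The standard potential is −0.35 − (−1.67) = +1.32 V and the balanced reaction transfers n = 3 electrons.
The balanced reaction is 3 Tl^+(aq) + Al(s) → 3 Tl(s) + Al^3+(aq), so Q = [Al^3+(aq)] / [Tl^+(aq)]^3 = 554 and log Q = 2.744.
By the Nernst equation, E = +1.32 − (0.0681/3)·(2.744) = +1.26 V.

+1.26 V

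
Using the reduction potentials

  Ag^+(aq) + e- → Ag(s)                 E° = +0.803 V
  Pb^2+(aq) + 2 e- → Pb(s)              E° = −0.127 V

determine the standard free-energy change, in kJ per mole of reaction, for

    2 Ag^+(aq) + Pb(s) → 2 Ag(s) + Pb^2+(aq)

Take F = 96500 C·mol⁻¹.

In the reaction as written Ag^+(aq) is reduced, so the Ag⁺/Ag couple is the cathode and Pb²⁺/Pb is the anode.
E°cell = +0.803 − (−0.127) = +0.930 V; balancing electrons gives n = 2.
ΔG° = −nFE°cell = −(2)(96500)(+0.930) J/mol = −179 kJ/mol.

−179 kJ/mol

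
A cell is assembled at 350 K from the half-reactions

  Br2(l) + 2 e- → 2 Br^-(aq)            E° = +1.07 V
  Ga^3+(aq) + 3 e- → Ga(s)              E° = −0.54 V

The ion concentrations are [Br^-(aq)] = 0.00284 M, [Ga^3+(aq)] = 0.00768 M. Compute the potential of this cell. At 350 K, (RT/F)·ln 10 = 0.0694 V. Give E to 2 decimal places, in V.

+1.84 V

The Br₂/Br⁻ couple has the more positive E°, so it is the cathode; Ga³⁺/Ga is the anode.
The standard potential is +1.07 − (−0.54) = +1.61 V and the balanced reaction transfers n = 6 electrons.
The balanced reaction is 3 Br2(l) + 2 Ga(s) → 6 Br^-(aq) + 2 Ga^3+(aq), so Q = [Br^-(aq)]^6·[Ga^3+(aq)]^2 = 3.09×10^−20 and log Q = −19.509.
E = E° − (0.0694/n)·log Q = +1.61 − (0.0694/6)(−19.509) = +1.84 V.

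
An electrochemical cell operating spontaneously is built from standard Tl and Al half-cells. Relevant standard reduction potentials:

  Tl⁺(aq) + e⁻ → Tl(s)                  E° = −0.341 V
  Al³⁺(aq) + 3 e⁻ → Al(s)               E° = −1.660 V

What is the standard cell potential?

The Tl⁺/Tl couple has the higher E°, so Tl ion is reduced (cathode) and Al is oxidized (anode).
E°cell = E°(cathode) − E°(anode) = −0.341 − (−1.660) = +1.319 V.

+1.319 V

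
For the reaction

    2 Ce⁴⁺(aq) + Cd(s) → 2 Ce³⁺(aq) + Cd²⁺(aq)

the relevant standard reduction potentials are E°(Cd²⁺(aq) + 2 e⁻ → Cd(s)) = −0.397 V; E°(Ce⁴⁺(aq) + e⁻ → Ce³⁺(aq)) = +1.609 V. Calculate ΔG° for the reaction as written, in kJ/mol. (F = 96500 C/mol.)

−387 kJ/mol

In the reaction as written Ce⁴⁺(aq) is reduced, so the Ce⁴⁺/Ce³⁺ couple is the cathode and Cd²⁺/Cd is the anode.
E°cell = +1.609 − (−0.397) = +2.006 V; balancing electrons gives n = 2.
ΔG° = −nFE°cell = −(2)(96500)(+2.006) J/mol = −387 kJ/mol.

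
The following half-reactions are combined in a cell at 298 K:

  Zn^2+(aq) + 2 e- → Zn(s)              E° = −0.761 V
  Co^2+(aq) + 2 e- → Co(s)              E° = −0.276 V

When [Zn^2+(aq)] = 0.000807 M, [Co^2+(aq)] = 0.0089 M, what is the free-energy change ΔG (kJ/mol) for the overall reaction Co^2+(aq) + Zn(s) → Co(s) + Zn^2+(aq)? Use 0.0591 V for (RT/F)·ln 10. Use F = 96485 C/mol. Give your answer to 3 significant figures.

The standard cell potential is −0.276 − (−0.761) = +0.485 V, with n = 2 electrons in the balanced equation.
Q = [Zn^2+(aq)] / [Co^2+(aq)] = 0.0907, so log Q = −1.043 and E = +0.485 − (0.0591/2)(−1.043) = +0.5158 V.
Then ΔG = −nFE = −2 × 96485 × +0.5158 J/mol = −99.5 kJ/mol.

−99.5 kJ/mol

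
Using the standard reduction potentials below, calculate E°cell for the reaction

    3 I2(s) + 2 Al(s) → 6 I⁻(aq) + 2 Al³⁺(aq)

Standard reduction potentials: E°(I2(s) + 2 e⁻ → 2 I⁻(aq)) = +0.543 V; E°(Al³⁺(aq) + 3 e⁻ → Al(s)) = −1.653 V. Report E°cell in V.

I2(s) gains electrons, so the I₂/I⁻ couple is the cathode; the Al³⁺/Al couple is the anode.
E°cell = E°(cathode) − E°(anode) = +0.543 − (−1.653) = +2.196 V.

+2.196 V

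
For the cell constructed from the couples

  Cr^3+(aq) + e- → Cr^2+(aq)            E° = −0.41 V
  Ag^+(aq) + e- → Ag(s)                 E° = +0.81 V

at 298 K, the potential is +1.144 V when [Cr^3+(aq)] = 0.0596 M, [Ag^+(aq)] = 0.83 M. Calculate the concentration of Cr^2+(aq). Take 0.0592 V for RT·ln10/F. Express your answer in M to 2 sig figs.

With Ag⁺/Ag at the cathode and Cr³⁺/Cr²⁺ at the anode, E°cell = +0.81 − (−0.41) = +1.22 V (n = 1).
Since E = E° − (0.0592/n)·log Q, log Q = n(E° − E)/0.0592 = 1.284.
The balanced reaction is Ag^+(aq) + Cr^2+(aq) → Ag(s) + Cr^3+(aq), so Q = [Cr^3+(aq)] / ([Ag^+(aq)]·[Cr^2+(aq)]).
Substituting the known concentrations and solving, log [Cr^2+(aq)] = −2.428 and [Cr^2+(aq)] = 0.0037 M.

0.0037 M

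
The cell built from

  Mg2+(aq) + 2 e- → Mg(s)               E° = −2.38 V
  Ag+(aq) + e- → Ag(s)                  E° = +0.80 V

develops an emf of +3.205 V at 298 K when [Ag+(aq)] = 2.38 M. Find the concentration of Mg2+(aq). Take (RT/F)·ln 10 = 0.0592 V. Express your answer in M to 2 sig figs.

0.81 M

Ag⁺/Ag is the cathode (higher E°); E°cell = +0.80 − (−2.38) = +3.18 V with n = 2.
From the Nernst equation, log Q = n(E° − E)/0.0592 = 2·(+3.18 − (+3.205))/0.0592 = −0.845.
Balancing electrons gives 2 Ag+(aq) + Mg(s) → 2 Ag(s) + Mg2+(aq); thus Q = [Mg2+(aq)] / [Ag+(aq)]^2.
Isolating [Mg2+(aq)] in Q = 10^{−0.845} yields log [Mg2+(aq)] = −0.092, i.e. 0.81 M.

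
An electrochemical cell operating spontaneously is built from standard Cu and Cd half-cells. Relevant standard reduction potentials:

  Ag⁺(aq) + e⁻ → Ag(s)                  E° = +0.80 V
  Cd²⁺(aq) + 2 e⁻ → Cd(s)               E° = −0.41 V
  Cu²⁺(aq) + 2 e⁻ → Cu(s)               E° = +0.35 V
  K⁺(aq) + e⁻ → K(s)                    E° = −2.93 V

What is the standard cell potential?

The Cu²⁺/Cu couple has the higher E°, so Cu ion is reduced (cathode) and Cd is oxidized (anode).
E°cell = E°(cathode) − E°(anode) = +0.35 − (−0.41) = +0.76 V.

+0.76 V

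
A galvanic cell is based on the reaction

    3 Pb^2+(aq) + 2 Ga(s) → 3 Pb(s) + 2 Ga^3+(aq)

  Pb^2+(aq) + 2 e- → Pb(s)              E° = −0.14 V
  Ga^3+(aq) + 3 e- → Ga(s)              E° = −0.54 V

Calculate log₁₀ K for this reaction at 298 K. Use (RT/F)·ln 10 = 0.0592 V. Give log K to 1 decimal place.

The Pb²⁺/Pb couple is reduced (cathode); E°cell = −0.14 − (−0.54) = +0.40 V with n = 6.
At equilibrium E = 0, so log K = nE°cell / 0.0592 = (6)(+0.40) / 0.0592 = 40.5.

log K = 40.5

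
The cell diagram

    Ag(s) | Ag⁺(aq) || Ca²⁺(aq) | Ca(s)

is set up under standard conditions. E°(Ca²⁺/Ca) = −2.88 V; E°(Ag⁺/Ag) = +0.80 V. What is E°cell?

By convention the left-hand electrode in cell notation is the anode (oxidation) and the right-hand electrode is the cathode (reduction).
E°cell = E°(right) − E°(left) = −2.88 − (+0.80) = −3.68 V.
The negative sign shows that, as written, the cell would require an external voltage to drive the reaction.

−3.68 V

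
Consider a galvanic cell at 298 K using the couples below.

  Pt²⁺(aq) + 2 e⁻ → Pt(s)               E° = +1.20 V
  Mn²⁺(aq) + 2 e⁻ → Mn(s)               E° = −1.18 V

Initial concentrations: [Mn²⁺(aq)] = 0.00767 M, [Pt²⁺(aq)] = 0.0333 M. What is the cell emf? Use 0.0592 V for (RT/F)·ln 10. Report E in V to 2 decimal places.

Since E°(Pt²⁺/Pt) > E°(Mn²⁺/Mn), Pt²⁺/Pt serves as the cathode.
E°cell = +1.20 − (−1.18) = +2.38 V, with n = 2 electrons transferred.
For the overall reaction Pt²⁺(aq) + Mn(s) → Pt(s) + Mn²⁺(aq), Q = [Mn²⁺(aq)] / [Pt²⁺(aq)] = 0.23, giving log Q = −0.638.
Applying E = E° − (RT ln10/nF)·log Q gives +2.38 − (0.0592/2)(−0.638) = +2.40 V.

+2.40 V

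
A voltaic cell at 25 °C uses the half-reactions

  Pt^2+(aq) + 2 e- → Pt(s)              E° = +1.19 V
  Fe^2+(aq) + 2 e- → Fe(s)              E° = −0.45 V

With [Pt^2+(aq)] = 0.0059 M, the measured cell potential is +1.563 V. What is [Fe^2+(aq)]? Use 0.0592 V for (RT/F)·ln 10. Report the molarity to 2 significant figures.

The Pt²⁺/Pt couple has the larger reduction potential, so it is the cathode: E°cell = +1.19 − (−0.45) = +1.64 V and n = 2.
Since E = E° − (0.0592/n)·log Q, log Q = n(E° − E)/0.0592 = 2.601.
The balanced reaction is Pt^2+(aq) + Fe(s) → Pt(s) + Fe^2+(aq), so Q = [Fe^2+(aq)] / [Pt^2+(aq)].
Solving for the unknown gives log [Fe^2+(aq)] = 0.372, so [Fe^2+(aq)] ≈ 2.4 M.

2.4 M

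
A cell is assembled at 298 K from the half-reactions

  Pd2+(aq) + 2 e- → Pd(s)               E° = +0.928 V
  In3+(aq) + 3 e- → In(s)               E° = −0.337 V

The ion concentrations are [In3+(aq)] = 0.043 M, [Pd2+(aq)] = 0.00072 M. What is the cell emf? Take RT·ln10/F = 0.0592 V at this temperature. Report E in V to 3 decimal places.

+1.199 V

Pd²⁺/Pd is reduced (cathode, E° = +0.928 V) and In³⁺/In is oxidized (anode).
E°cell = +0.928 − (−0.337) = +1.265 V, with n = 6 electrons transferred.
The balanced reaction is 3 Pd2+(aq) + 2 In(s) → 3 Pd(s) + 2 In3+(aq), so Q = [In3+(aq)]^2 / [Pd2+(aq)]^3 = 4.95×10^6 and log Q = 6.695.
By the Nernst equation, E = +1.265 − (0.0592/6)·(6.695) = +1.199 V.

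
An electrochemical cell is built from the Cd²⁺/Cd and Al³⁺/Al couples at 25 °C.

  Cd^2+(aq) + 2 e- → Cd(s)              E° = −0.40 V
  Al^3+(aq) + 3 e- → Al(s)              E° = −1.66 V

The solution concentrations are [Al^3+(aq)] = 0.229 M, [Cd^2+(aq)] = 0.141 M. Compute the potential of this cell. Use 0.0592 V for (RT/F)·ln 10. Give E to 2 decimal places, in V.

+1.25 V

The Cd²⁺/Cd couple has the more positive E°, so it is the cathode; Al³⁺/Al is the anode.
E°cell = E°cat − E°an = −0.40 − (−1.66) = +1.26 V; n = 6.
Balancing gives 3 Cd^2+(aq) + 2 Al(s) → 3 Cd(s) + 2 Al^3+(aq); hence Q = [Al^3+(aq)]^2 / [Cd^2+(aq)]^3 = 18.7 (log Q = 1.272).
E = E° − (0.0592/n)·log Q = +1.26 − (0.0592/6)(1.272) = +1.25 V.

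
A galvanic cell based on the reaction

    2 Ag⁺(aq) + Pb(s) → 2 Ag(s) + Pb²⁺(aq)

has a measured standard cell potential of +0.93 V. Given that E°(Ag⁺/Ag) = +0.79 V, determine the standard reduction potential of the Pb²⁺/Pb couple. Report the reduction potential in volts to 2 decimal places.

−0.14 V

In the reaction as written the Ag⁺/Ag couple is reduced (cathode) and Pb²⁺/Pb is oxidized (anode), so E°cell = E°(Ag⁺/Ag) − E°(Pb²⁺/Pb).
E°(Pb²⁺/Pb) = E°(cathode) − E°cell = +0.79 − (+0.93) = −0.14 V.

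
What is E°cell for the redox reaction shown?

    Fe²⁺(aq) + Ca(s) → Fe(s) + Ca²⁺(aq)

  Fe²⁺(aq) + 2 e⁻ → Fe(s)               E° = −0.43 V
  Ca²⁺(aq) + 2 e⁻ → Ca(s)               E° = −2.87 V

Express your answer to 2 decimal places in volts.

In the reaction as written, Fe²⁺(aq) is reduced (cathode) and Ca²⁺(aq) is produced by oxidation at the anode.
E°cell = E°(cathode) − E°(anode) = −0.43 − (−2.87) = +2.44 V.
The positive value indicates the reaction is spontaneous as written.

+2.44 V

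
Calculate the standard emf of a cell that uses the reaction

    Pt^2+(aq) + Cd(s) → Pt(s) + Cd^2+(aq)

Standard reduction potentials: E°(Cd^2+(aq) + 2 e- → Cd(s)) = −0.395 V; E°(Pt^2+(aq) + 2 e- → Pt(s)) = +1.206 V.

Pt^2+(aq) gains electrons, so the Pt²⁺/Pt couple is the cathode; the Cd²⁺/Cd couple is the anode.
E°cell = E°(cathode) − E°(anode) = +1.206 − (−0.395) = +1.601 V.

+1.601 V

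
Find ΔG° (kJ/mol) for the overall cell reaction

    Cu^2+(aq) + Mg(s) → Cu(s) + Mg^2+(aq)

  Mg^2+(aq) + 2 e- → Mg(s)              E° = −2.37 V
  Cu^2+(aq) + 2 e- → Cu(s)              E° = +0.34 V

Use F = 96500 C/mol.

In the reaction as written Cu^2+(aq) is reduced, so the Cu²⁺/Cu couple is the cathode and Mg²⁺/Mg is the anode.
E°cell = +0.34 − (−2.37) = +2.71 V; balancing electrons gives n = 2.
ΔG° = −nFE°cell = −(2)(96500)(+2.71) J/mol = −523 kJ/mol.

−523 kJ/mol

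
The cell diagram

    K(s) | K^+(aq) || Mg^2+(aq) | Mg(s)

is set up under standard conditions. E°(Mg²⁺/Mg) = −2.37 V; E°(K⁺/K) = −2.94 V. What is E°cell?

+0.57 V

By convention the left-hand electrode in cell notation is the anode (oxidation) and the right-hand electrode is the cathode (reduction).
E°cell = E°(right) − E°(left) = −2.37 − (−2.94) = +0.57 V.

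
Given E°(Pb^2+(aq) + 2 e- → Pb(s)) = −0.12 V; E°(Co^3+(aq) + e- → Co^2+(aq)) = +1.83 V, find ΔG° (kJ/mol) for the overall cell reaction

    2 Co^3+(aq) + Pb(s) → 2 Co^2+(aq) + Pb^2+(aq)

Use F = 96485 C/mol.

In the reaction as written Co^3+(aq) is reduced, so the Co³⁺/Co²⁺ couple is the cathode and Pb²⁺/Pb is the anode.
E°cell = +1.83 − (−0.12) = +1.95 V; balancing electrons gives n = 2.
ΔG° = −nFE°cell = −(2)(96485)(+1.95) J/mol = −376 kJ/mol.

−376 kJ/mol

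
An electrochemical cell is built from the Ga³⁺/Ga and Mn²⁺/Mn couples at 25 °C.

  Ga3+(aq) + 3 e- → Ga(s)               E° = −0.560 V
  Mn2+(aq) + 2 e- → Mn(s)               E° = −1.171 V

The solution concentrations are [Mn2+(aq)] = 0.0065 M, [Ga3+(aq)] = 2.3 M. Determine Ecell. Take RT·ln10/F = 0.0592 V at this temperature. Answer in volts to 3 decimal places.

Since E°(Ga³⁺/Ga) > E°(Mn²⁺/Mn), Ga³⁺/Ga serves as the cathode.
The standard potential is −0.560 − (−1.171) = +0.611 V and the balanced reaction transfers n = 6 electrons.
For the overall reaction 2 Ga3+(aq) + 3 Mn(s) → 2 Ga(s) + 3 Mn2+(aq), Q = [Mn2+(aq)]^3 / [Ga3+(aq)]^2 = 5.19×10^−8, giving log Q = −7.285.
Applying E = E° − (RT ln10/nF)·log Q gives +0.611 − (0.0592/6)(−7.285) = +0.683 V.

+0.683 V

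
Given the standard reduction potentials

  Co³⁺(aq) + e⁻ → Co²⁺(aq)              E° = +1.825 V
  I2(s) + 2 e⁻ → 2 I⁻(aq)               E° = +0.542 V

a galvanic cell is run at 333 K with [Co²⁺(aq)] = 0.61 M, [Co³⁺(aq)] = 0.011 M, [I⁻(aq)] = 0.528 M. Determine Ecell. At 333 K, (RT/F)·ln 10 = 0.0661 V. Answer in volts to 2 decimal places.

Co³⁺/Co²⁺ is reduced (cathode, E° = +1.825 V) and I₂/I⁻ is oxidized (anode).
E°cell = E°cat − E°an = +1.825 − (+0.542) = +1.283 V; n = 2.
The balanced reaction is 2 Co³⁺(aq) + 2 I⁻(aq) → 2 Co²⁺(aq) + I2(s), so Q = [Co²⁺(aq)]^2 / ([Co³⁺(aq)]^2·[I⁻(aq)]^2) = 1.1×10^4 and log Q = 4.043.
Applying E = E° − (RT ln10/nF)·log Q gives +1.283 − (0.0661/2)(4.043) = +1.15 V.

+1.15 V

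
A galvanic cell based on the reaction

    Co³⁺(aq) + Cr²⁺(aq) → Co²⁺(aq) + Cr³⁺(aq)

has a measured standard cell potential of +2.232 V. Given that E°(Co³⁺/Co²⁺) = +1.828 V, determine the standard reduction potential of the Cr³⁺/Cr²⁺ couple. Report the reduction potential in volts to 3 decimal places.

−0.404 V

In the reaction as written the Co³⁺/Co²⁺ couple is reduced (cathode) and Cr³⁺/Cr²⁺ is oxidized (anode), so E°cell = E°(Co³⁺/Co²⁺) − E°(Cr³⁺/Cr²⁺).
E°(Cr³⁺/Cr²⁺) = E°(cathode) − E°cell = +1.828 − (+2.232) = −0.404 V.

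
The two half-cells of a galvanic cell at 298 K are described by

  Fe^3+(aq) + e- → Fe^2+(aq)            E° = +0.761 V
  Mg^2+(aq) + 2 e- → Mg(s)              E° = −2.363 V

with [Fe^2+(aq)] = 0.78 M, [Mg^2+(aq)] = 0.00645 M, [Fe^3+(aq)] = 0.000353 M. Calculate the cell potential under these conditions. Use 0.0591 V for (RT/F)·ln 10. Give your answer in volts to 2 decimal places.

+2.99 V

Since E°(Fe³⁺/Fe²⁺) > E°(Mg²⁺/Mg), Fe³⁺/Fe²⁺ serves as the cathode.
E°cell = E°cat − E°an = +0.761 − (−2.363) = +3.124 V; n = 2.
For the overall reaction 2 Fe^3+(aq) + Mg(s) → 2 Fe^2+(aq) + Mg^2+(aq), Q = ([Fe^2+(aq)]^2·[Mg^2+(aq)]) / [Fe^3+(aq)]^2 = 3.15×10^4, giving log Q = 4.498.
E = E° − (0.0591/n)·log Q = +3.124 − (0.0591/2)(4.498) = +2.99 V.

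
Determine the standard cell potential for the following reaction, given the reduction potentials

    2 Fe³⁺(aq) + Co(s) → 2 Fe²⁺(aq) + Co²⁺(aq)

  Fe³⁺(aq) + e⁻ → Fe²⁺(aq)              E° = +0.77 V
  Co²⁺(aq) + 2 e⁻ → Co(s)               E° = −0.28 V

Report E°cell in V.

+1.05 V

Fe³⁺(aq) gains electrons, so the Fe³⁺/Fe²⁺ couple is the cathode; the Co²⁺/Co couple is the anode.
E°cell = E°(cathode) − E°(anode) = +0.77 − (−0.28) = +1.05 V.
The positive value indicates the reaction is spontaneous as written.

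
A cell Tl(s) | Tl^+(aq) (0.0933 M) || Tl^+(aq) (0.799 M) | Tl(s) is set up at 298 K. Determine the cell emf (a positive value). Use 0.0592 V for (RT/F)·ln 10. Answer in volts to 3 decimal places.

For a concentration cell E°cell = 0, since both electrodes use the same couple.
The compartment with the higher Tl^+(aq) concentration (0.799 M) acts as the cathode; ions are reduced there and produced at the dilute (0.0933 M) anode.
With n = 1, Ecell = −(0.0592/1)·log([dilute]/[conc]) = −(0.0592/1)·log(0.0933/0.799) = +0.055 V.

0.055 V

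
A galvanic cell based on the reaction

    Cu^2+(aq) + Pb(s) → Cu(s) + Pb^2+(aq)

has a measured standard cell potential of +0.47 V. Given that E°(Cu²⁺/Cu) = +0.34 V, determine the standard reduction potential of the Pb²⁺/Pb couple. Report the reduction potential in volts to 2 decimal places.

In the reaction as written the Cu²⁺/Cu couple is reduced (cathode) and Pb²⁺/Pb is oxidized (anode), so E°cell = E°(Cu²⁺/Cu) − E°(Pb²⁺/Pb).
E°(Pb²⁺/Pb) = E°(cathode) − E°cell = +0.34 − (+0.47) = −0.13 V.

−0.13 V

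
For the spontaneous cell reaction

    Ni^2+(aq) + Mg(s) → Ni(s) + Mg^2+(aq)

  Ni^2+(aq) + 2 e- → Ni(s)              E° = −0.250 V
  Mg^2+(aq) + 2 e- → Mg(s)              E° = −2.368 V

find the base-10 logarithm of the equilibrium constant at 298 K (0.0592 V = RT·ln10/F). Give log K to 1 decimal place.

The Ni²⁺/Ni couple is reduced (cathode); E°cell = −0.250 − (−2.368) = +2.118 V with n = 2.
At equilibrium E = 0, so log K = nE°cell / 0.0592 = (2)(+2.118) / 0.0592 = 71.6.

log K = 71.6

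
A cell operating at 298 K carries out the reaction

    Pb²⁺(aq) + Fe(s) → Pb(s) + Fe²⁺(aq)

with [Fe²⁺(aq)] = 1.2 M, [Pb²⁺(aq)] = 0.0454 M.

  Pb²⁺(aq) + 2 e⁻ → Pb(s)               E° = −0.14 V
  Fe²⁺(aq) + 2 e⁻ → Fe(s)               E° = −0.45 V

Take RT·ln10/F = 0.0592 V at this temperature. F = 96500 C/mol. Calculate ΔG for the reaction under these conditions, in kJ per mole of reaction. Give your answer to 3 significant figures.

With Pb²⁺/Pb reduced at the cathode, E°cell = −0.14 − (−0.45) = +0.31 V and n = 2.
The reaction quotient is [Fe²⁺(aq)] / [Pb²⁺(aq)] = 26.4; by Nernst, E = +0.31 − (0.0592/2)(1.422) = +0.2679 V.
Finally ΔG = −nFE = −(2)(96500 C/mol)(+0.2679 V) = −51.7 kJ/mol.

−51.7 kJ/mol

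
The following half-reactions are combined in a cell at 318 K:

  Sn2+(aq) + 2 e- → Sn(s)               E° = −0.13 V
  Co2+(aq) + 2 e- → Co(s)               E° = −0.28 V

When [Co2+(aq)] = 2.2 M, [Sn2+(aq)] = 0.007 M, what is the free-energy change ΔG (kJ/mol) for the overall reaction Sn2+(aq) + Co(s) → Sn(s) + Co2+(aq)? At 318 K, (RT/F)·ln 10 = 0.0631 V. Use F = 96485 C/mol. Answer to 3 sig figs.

The standard cell potential is −0.13 − (−0.28) = +0.15 V, with n = 2 electrons in the balanced equation.
Q = [Co2+(aq)] / [Sn2+(aq)] = 314, so log Q = 2.497 and E = +0.15 − (0.0631/2)(2.497) = +0.0712 V.
Then ΔG = −nFE = −2 × 96485 × +0.0712 J/mol = −13.7 kJ/mol.

−13.7 kJ/mol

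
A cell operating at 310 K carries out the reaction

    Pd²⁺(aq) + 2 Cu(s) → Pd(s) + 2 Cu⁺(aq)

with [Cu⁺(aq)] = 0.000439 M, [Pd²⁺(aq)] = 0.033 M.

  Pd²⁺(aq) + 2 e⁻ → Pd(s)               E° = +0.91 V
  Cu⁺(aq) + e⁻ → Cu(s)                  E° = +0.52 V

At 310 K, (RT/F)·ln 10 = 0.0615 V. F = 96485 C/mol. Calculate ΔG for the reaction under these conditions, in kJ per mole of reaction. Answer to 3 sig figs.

E°cell = +0.91 − (+0.52) = +0.39 V; the balanced reaction transfers n = 2 electrons.
Q = [Cu⁺(aq)]^2 / [Pd²⁺(aq)] = 5.84×10^−6, so log Q = −5.234 and E = +0.39 − (0.0615/2)(−5.234) = +0.5509 V.
ΔG = −nFE = −(2)(96485)(+0.5509) J/mol = −106 kJ/mol.

−106 kJ/mol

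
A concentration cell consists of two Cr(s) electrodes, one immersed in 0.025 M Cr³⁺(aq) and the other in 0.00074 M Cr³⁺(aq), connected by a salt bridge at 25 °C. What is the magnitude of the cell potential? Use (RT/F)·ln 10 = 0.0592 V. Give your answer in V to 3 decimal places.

0.030 V

For a concentration cell E°cell = 0, since both electrodes use the same couple.
The compartment with the higher Cr³⁺(aq) concentration (0.025 M) acts as the cathode; ions are reduced there and produced at the dilute (0.00074 M) anode.
With n = 3, Ecell = −(0.0592/3)·log([dilute]/[conc]) = −(0.0592/3)·log(0.00074/0.025) = +0.030 V.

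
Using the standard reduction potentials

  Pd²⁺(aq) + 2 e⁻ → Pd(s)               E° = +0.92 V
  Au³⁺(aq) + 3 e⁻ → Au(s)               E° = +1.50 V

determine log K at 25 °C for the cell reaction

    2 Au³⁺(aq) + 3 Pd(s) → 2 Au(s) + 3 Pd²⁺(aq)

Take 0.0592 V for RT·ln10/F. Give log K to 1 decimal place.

log K = 58.8

The Au³⁺/Au couple is reduced (cathode); E°cell = +1.50 − (+0.92) = +0.58 V with n = 6.
At equilibrium E = 0, so log K = nE°cell / 0.0592 = (6)(+0.58) / 0.0592 = 58.8.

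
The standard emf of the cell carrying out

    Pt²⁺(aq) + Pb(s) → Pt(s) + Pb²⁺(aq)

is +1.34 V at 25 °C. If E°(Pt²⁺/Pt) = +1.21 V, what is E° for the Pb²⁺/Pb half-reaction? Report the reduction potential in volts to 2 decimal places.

In the reaction as written the Pt²⁺/Pt couple is reduced (cathode) and Pb²⁺/Pb is oxidized (anode), so E°cell = E°(Pt²⁺/Pt) − E°(Pb²⁺/Pb).
E°(Pb²⁺/Pb) = E°(cathode) − E°cell = +1.21 − (+1.34) = −0.13 V.

−0.13 V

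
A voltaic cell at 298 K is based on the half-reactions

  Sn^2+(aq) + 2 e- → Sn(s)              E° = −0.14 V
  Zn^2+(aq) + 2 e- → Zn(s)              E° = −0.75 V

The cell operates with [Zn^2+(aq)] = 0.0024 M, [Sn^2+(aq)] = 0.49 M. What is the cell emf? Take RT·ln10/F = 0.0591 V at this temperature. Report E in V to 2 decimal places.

+0.68 V

The Sn²⁺/Sn couple has the more positive E°, so it is the cathode; Zn²⁺/Zn is the anode.
E°cell = −0.14 − (−0.75) = +0.61 V, with n = 2 electrons transferred.
The balanced reaction is Sn^2+(aq) + Zn(s) → Sn(s) + Zn^2+(aq), so Q = [Zn^2+(aq)] / [Sn^2+(aq)] = 0.0049 and log Q = −2.310.
E = E° − (0.0591/n)·log Q = +0.61 − (0.0591/2)(−2.310) = +0.68 V.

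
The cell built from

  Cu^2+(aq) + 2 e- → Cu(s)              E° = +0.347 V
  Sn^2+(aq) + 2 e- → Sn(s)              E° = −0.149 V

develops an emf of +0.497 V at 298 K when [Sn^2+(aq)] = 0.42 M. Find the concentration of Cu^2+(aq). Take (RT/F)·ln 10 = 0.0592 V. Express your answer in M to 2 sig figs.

With Cu²⁺/Cu at the cathode and Sn²⁺/Sn at the anode, E°cell = +0.347 − (−0.149) = +0.496 V (n = 2).
Rearranging E = E° − (0.0592/n)·log Q gives log Q = 2(+0.496 − (+0.497))/0.0592 = −0.034.
For Cu^2+(aq) + Sn(s) → Cu(s) + Sn^2+(aq), the reaction quotient is Q = [Sn^2+(aq)] / [Cu^2+(aq)].
Solving for the unknown gives log [Cu^2+(aq)] = −0.343, so [Cu^2+(aq)] ≈ 0.45 M.

0.45 M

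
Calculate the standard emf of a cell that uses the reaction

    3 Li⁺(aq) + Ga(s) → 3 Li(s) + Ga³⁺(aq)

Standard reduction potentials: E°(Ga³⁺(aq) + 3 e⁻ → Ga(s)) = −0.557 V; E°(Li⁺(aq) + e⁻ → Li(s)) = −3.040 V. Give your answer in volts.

In the reaction as written, Li⁺(aq) is reduced (cathode) and Ga³⁺(aq) is produced by oxidation at the anode.
E°cell = E°(cathode) − E°(anode) = −3.040 − (−0.557) = −2.483 V.
The negative E°cell means the reaction is non-spontaneous in the direction written.

−2.483 V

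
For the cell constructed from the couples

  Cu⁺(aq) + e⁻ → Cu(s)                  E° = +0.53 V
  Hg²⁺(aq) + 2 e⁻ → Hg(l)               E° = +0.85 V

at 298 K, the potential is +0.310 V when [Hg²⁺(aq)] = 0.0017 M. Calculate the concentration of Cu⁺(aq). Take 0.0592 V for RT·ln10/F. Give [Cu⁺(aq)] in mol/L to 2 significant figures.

0.061 M

The Hg²⁺/Hg couple has the larger reduction potential, so it is the cathode: E°cell = +0.85 − (+0.53) = +0.32 V and n = 2.
Rearranging E = E° − (0.0592/n)·log Q gives log Q = 2(+0.32 − (+0.310))/0.0592 = 0.338.
Balancing electrons gives Hg²⁺(aq) + 2 Cu(s) → Hg(l) + 2 Cu⁺(aq); thus Q = [Cu⁺(aq)]^2 / [Hg²⁺(aq)].
Substituting the known concentrations and solving, log [Cu⁺(aq)] = −1.216 and [Cu⁺(aq)] = 0.061 M.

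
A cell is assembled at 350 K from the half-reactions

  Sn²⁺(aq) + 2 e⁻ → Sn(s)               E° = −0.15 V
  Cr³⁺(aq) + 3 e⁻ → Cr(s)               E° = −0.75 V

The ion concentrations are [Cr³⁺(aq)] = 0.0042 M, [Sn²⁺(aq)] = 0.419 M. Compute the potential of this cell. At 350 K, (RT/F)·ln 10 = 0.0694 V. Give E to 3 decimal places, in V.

+0.642 V

Sn²⁺/Sn is reduced (cathode, E° = −0.15 V) and Cr³⁺/Cr is oxidized (anode).
The standard potential is −0.15 − (−0.75) = +0.60 V and the balanced reaction transfers n = 6 electrons.
For the overall reaction 3 Sn²⁺(aq) + 2 Cr(s) → 3 Sn(s) + 2 Cr³⁺(aq), Q = [Cr³⁺(aq)]^2 / [Sn²⁺(aq)]^3 = 0.00024, giving log Q = −3.620.
Applying E = E° − (RT ln10/nF)·log Q gives +0.60 − (0.0694/6)(−3.620) = +0.642 V.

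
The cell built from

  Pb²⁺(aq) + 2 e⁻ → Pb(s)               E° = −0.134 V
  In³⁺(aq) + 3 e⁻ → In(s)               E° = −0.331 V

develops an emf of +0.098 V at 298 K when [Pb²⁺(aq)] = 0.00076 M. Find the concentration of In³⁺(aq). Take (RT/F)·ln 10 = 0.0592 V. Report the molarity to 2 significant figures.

2.2 M

The Pb²⁺/Pb couple has the larger reduction potential, so it is the cathode: E°cell = −0.134 − (−0.331) = +0.197 V and n = 6.
From the Nernst equation, log Q = n(E° − E)/0.0592 = 6·(+0.197 − (+0.098))/0.0592 = 10.034.
For 3 Pb²⁺(aq) + 2 In(s) → 3 Pb(s) + 2 In³⁺(aq), the reaction quotient is Q = [In³⁺(aq)]^2 / [Pb²⁺(aq)]^3.
Substituting the known concentrations and solving, log [In³⁺(aq)] = 0.338 and [In³⁺(aq)] = 2.2 M.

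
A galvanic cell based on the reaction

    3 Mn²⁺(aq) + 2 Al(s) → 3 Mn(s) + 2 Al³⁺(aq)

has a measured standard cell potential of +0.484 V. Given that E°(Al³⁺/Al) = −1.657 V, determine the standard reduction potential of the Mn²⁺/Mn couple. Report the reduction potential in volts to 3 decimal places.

In the reaction as written the Mn²⁺/Mn couple is reduced (cathode) and Al³⁺/Al is oxidized (anode), so E°cell = E°(Mn²⁺/Mn) − E°(Al³⁺/Al).
E°(Mn²⁺/Mn) = E°cell + E°(anode) = +0.484 + (−1.657) = −1.173 V.

−1.173 V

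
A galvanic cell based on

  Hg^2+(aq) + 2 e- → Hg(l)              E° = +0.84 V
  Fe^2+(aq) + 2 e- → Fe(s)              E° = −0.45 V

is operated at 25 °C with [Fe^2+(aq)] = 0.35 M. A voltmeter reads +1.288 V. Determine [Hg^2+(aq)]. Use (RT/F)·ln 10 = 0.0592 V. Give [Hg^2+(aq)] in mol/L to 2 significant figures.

0.30 M

The Hg²⁺/Hg couple has the larger reduction potential, so it is the cathode: E°cell = +0.84 − (−0.45) = +1.29 V and n = 2.
Rearranging E = E° − (0.0592/n)·log Q gives log Q = 2(+1.29 − (+1.288))/0.0592 = 0.068.
For Hg^2+(aq) + Fe(s) → Hg(l) + Fe^2+(aq), the reaction quotient is Q = [Fe^2+(aq)] / [Hg^2+(aq)].
Solving for the unknown gives log [Hg^2+(aq)] = −0.524, so [Hg^2+(aq)] ≈ 0.30 M.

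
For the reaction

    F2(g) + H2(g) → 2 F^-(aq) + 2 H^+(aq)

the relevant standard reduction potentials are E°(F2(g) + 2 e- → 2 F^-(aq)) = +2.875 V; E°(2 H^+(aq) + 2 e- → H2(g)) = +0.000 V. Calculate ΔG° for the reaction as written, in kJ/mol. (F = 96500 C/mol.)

−555 kJ/mol

In the reaction as written F2(g) is reduced, so the F₂/F⁻ couple is the cathode and 2H⁺/H₂ is the anode.
E°cell = +2.875 − (+0.000) = +2.875 V; balancing electrons gives n = 2.
ΔG° = −nFE°cell = −(2)(96500)(+2.875) J/mol = −555 kJ/mol.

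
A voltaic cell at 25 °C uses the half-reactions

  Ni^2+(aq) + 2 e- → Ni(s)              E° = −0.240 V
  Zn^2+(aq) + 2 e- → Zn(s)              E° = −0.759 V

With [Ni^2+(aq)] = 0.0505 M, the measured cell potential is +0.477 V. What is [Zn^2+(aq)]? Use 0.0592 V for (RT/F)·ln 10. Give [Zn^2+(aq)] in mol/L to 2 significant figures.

Ni²⁺/Ni is the cathode (higher E°); E°cell = −0.240 − (−0.759) = +0.519 V with n = 2.
Since E = E° − (0.0592/n)·log Q, log Q = n(E° − E)/0.0592 = 1.419.
For Ni^2+(aq) + Zn(s) → Ni(s) + Zn^2+(aq), the reaction quotient is Q = [Zn^2+(aq)] / [Ni^2+(aq)].
Solving for the unknown gives log [Zn^2+(aq)] = 0.122, so [Zn^2+(aq)] ≈ 1.3 M.

1.3 M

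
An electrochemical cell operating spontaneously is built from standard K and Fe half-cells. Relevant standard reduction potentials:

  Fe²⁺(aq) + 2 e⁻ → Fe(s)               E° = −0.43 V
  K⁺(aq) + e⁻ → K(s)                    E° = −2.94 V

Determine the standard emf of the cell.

The Fe²⁺/Fe couple has the higher E°, so Fe ion is reduced (cathode) and K is oxidized (anode).
E°cell = E°(cathode) − E°(anode) = −0.43 − (−2.94) = +2.51 V.

+2.51 V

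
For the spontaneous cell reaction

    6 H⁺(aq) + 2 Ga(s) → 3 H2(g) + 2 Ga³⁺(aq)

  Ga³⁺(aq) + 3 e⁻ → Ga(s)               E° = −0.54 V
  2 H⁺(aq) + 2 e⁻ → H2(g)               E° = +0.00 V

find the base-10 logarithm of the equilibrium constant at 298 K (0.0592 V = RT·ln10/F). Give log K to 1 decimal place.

The 2H⁺/H₂ couple is reduced (cathode); E°cell = +0.00 − (−0.54) = +0.54 V with n = 6.
At equilibrium E = 0, so log K = nE°cell / 0.0592 = (6)(+0.54) / 0.0592 = 54.7.

log K = 54.7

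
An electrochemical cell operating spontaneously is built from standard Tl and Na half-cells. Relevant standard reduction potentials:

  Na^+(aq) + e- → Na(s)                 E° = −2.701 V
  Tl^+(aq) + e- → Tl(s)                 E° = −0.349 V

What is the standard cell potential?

Of the two couples in this cell, the one with the more positive reduction potential is reduced at the cathode: here that is Tl⁺/Tl (−0.349 V); Na⁺/Na (−2.701 V) is the anode.
E°cell = E°(cathode) − E°(anode) = −0.349 − (−2.701) = +2.352 V.

+2.352 V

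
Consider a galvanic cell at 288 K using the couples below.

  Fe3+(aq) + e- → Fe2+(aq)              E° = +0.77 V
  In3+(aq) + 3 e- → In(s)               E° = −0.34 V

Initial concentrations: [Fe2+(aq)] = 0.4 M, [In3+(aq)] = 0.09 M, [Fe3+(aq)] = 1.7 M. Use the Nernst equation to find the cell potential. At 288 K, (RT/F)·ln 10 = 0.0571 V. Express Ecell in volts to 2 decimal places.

+1.17 V

Since E°(Fe³⁺/Fe²⁺) > E°(In³⁺/In), Fe³⁺/Fe²⁺ serves as the cathode.
E°cell = +0.77 − (−0.34) = +1.11 V, with n = 3 electrons transferred.
For the overall reaction 3 Fe3+(aq) + In(s) → 3 Fe2+(aq) + In3+(aq), Q = ([Fe2+(aq)]^3·[In3+(aq)]) / [Fe3+(aq)]^3 = 0.00117, giving log Q = −2.931.
E = E° − (0.0571/n)·log Q = +1.11 − (0.0571/3)(−2.931) = +1.17 V.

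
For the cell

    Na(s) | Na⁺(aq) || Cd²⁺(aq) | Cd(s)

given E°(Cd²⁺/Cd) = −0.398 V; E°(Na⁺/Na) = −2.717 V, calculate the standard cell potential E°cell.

+2.319 V

By convention the left-hand electrode in cell notation is the anode (oxidation) and the right-hand electrode is the cathode (reduction).
E°cell = E°(right) − E°(left) = −0.398 − (−2.717) = +2.319 V.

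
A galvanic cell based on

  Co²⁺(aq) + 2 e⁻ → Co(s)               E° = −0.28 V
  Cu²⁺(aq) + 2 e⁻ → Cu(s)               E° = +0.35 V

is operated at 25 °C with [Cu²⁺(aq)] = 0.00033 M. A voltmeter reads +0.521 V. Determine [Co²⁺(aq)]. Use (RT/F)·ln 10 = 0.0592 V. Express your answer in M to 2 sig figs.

With Cu²⁺/Cu at the cathode and Co²⁺/Co at the anode, E°cell = +0.35 − (−0.28) = +0.63 V (n = 2).
Rearranging E = E° − (0.0592/n)·log Q gives log Q = 2(+0.63 − (+0.521))/0.0592 = 3.682.
The balanced reaction is Cu²⁺(aq) + Co(s) → Cu(s) + Co²⁺(aq), so Q = [Co²⁺(aq)] / [Cu²⁺(aq)].
Solving for the unknown gives log [Co²⁺(aq)] = 0.201, so [Co²⁺(aq)] ≈ 1.6 M.

1.6 M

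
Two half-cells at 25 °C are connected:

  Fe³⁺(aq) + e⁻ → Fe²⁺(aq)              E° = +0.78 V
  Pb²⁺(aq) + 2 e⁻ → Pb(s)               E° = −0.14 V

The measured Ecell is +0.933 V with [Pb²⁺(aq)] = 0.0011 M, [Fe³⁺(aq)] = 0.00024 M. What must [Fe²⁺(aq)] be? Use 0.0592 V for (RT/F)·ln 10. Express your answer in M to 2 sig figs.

0.0044 M

The Fe³⁺/Fe²⁺ couple has the larger reduction potential, so it is the cathode: E°cell = +0.78 − (−0.14) = +0.92 V and n = 2.
Since E = E° − (0.0592/n)·log Q, log Q = n(E° − E)/0.0592 = −0.439.
For 2 Fe³⁺(aq) + Pb(s) → 2 Fe²⁺(aq) + Pb²⁺(aq), the reaction quotient is Q = ([Fe²⁺(aq)]^2·[Pb²⁺(aq)]) / [Fe³⁺(aq)]^2.
Substituting the known concentrations and solving, log [Fe²⁺(aq)] = −2.360 and [Fe²⁺(aq)] = 0.0044 M.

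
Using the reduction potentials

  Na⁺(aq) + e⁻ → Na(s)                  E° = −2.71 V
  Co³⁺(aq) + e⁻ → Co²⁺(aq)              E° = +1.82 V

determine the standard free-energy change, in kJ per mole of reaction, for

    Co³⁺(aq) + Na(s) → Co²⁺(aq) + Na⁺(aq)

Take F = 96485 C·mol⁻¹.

−437 kJ/mol

In the reaction as written Co³⁺(aq) is reduced, so the Co³⁺/Co²⁺ couple is the cathode and Na⁺/Na is the anode.
E°cell = +1.82 − (−2.71) = +4.53 V; balancing electrons gives n = 1.
ΔG° = −nFE°cell = −(1)(96485)(+4.53) J/mol = −437 kJ/mol.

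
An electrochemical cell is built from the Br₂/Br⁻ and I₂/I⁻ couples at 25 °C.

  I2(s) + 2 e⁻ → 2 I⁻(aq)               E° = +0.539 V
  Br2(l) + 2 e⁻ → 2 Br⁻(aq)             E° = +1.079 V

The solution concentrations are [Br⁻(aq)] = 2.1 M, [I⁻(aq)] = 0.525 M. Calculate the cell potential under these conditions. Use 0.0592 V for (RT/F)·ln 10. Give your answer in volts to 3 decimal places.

+0.504 V

Br₂/Br⁻ is reduced (cathode, E° = +1.079 V) and I₂/I⁻ is oxidized (anode).
E°cell = E°cat − E°an = +1.079 − (+0.539) = +0.540 V; n = 2.
Balancing gives Br2(l) + 2 I⁻(aq) → 2 Br⁻(aq) + I2(s); hence Q = [Br⁻(aq)]^2 / [I⁻(aq)]^2 = 16 (log Q = 1.204).
E = E° − (0.0592/n)·log Q = +0.540 − (0.0592/2)(1.204) = +0.504 V.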